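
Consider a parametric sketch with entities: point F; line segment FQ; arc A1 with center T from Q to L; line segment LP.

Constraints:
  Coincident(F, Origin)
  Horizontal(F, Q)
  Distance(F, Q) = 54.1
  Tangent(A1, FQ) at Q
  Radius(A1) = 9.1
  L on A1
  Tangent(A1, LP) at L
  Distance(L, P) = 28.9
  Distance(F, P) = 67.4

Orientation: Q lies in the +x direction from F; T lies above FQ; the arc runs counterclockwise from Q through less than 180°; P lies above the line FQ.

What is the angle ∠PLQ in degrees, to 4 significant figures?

126.8°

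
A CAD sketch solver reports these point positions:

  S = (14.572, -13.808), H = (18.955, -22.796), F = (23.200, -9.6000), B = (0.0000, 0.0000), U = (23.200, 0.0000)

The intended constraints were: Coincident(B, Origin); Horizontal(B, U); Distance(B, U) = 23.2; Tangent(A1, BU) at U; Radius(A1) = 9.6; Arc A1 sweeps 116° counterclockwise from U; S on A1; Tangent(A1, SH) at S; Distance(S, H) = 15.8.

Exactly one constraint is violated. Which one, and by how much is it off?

Distance(S, H) = 15.8 — off by 5.80.

B = (0.00, 0.00) ✓; B.y = 0.00, U.y = 0.00 ✓; |BU| = 23.20 ✓; ∠(FU, UB) = 90.00° ✓; |FU| = 9.600 ✓; bearing(F→S) − bearing(F→U) = 116.0° ✓; |FS| = 9.599 ✓; ∠(FS, SH) = 90.00° ✓; |SH| = 10.00 ✗.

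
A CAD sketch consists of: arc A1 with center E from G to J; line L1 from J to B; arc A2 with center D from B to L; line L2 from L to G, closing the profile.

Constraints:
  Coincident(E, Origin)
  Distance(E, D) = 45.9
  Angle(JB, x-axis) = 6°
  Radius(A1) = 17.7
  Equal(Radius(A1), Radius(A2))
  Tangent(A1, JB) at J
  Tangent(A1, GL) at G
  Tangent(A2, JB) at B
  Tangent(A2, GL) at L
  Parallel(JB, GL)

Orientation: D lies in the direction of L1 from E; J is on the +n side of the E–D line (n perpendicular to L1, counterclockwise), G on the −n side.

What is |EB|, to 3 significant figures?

49.2

The slot axis is L1's direction at 6.0°, so u = (cos 6.0°, sin 6.0°) = (0.995, 0.105) and n = (−sin 6.0°, cos 6.0°) = (-0.105, 0.995). E is at the origin and D lies 45.9 along u from E, so D = 45.9·u = (45.6, 4.80). Tangency of A1 to both parallel lines with radius 17.7 puts J and G at E ± 17.7·n: J = (-1.85, 17.6), G = (1.85, -17.6). Equal radii place B and L the same way about D: B = D + 17.7·n = (43.8, 22.4), L = D − 17.7·n = (47.5, -12.8). Then |EB| = |B − E| = 49.2.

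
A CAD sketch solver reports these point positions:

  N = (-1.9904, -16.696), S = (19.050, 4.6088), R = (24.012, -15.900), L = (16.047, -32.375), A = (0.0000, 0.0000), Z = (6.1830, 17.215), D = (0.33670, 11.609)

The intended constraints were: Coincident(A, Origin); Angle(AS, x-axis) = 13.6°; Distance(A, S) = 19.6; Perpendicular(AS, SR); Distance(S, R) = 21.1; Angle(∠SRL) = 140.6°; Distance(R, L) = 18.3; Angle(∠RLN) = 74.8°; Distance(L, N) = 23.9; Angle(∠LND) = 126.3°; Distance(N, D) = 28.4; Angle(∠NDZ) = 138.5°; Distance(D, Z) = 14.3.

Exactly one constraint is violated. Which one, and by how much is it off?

Distance(D, Z) = 14.3 — off by 6.20.

A = (0.00, 0.00) ✓; AS at 13.60° ✓; |AS| = 19.60 ✓; ∠(AS, SR) = 90.00° ✓; |SR| = 21.10 ✓; ∠SRL = 140.6° ✓; |RL| = 18.30 ✓; ∠RLN = 74.80° ✓; |LN| = 23.90 ✓; ∠LND = 126.3° ✓; |ND| = 28.40 ✓; ∠NDZ = 138.5° ✓; |DZ| = 8.100 ✗.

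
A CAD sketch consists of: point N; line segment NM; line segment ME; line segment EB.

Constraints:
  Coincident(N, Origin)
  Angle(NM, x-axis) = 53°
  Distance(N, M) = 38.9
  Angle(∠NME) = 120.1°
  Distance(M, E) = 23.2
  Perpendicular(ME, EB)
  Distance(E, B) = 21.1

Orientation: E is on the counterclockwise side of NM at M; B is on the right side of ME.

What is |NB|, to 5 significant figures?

69.441

∠NME = 120.1°, so ME runs at 53.0° + (180° − 120.1°) = 112.90° from the x-axis; with |ME| = 23.2, E = M + 23.2·(cos 112.90°, sin 112.90°) = (14.383, 52.438). ME ⟂ EB; with |EB| = 21.1 on the right of ME, B = E + 21.1·(0.92119, 0.38912) = (33.820, 60.649). Then |NB| = |B − N| = 69.441.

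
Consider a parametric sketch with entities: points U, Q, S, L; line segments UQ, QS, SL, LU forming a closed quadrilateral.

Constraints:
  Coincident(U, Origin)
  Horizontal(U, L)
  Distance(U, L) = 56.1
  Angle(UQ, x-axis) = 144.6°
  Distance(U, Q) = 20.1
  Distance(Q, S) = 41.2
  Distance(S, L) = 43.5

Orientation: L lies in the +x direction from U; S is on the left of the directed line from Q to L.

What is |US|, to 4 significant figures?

34.67

U is at the origin; U and L share the same y with |UL| = 56.1 and L in +x, so L = (56.1, 0). UQ runs at 144.6° with |UQ| = 20.1, so Q = (-16.38, 11.64). S is determined by |QS| = 41.2 and |SL| = 43.5 together: it lies at the intersection of circle(Q, 41.2) and circle(L, 43.5). With |QL| = 73.41, the foot of the radical line on QL is 35.38 from Q and the perpendicular offset is √(41.2² − 35.38²) = 21.11. Taking the left-of-QL solution: S = (21.90, 26.88).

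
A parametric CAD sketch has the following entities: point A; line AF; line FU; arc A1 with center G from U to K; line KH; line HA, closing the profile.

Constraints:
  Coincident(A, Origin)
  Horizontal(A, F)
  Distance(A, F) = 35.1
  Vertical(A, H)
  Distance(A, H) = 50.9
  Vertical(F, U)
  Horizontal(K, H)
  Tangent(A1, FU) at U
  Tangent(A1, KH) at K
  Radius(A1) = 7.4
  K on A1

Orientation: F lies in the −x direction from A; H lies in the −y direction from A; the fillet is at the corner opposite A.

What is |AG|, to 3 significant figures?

51.6

A is at the origin; AF is horizontal with |AF| = 35.1 and F on the −x side, so F = (-35.1, 0.00). AH is vertical with |AH| = 50.9 and H on the −y side, so H = (0.00, -50.9). The virtual corner opposite A is at (-35.1, -50.9). Tangency of A1 to FU means the radius GU is perpendicular to FU and A1 meets KH tangentially, so GK is at right angles to KH, with radius 7.4, so the center G sits 7.4 in from both sides at G = (-27.7, -43.5). Then |AG| = |G − A| = 51.6.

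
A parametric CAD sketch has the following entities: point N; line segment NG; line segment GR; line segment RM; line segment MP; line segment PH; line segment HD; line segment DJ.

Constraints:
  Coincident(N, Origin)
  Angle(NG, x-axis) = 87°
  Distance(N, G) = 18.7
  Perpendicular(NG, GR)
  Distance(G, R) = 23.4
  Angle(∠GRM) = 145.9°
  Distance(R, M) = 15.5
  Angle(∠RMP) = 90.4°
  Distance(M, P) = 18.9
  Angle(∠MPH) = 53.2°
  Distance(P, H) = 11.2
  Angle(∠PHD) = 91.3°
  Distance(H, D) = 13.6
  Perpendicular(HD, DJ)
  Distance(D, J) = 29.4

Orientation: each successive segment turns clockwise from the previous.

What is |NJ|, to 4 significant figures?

48.55

N is at the origin; NG runs at 87.0° with length 18.7, so G = (0.9787, 18.67). The perpendicularity gives GR at right angles to NG, so GR runs at -3.000°; with |GR| = 23.4, R = (24.35, 17.45). ∠GRM = 145.9° gives RM at -37.10° from the x-axis; with |RM| = 15.5, M = (36.71, 8.100). ∠RMP = 90.4° gives MP at -126.7° from the x-axis; with |MP| = 18.9, P = (25.41, -7.054). ∠MPH = 53.2° gives PH at 106.5° from the x-axis; with |PH| = 11.2, H = (22.23, 3.685). ∠PHD = 91.3° gives HD at 17.80° from the x-axis; with |HD| = 13.6, D = (35.18, 7.843). The perpendicularity gives DJ at right angles to HD, so DJ runs at -72.20°; with |DJ| = 29.4, J = (44.17, -20.15). Then |NJ| = |J − N| = 48.55.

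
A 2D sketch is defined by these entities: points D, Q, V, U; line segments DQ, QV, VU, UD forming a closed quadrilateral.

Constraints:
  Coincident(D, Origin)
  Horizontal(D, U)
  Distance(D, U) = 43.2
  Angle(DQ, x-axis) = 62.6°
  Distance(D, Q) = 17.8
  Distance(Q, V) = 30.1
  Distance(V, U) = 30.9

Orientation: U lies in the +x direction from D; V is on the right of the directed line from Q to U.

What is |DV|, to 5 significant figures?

20.410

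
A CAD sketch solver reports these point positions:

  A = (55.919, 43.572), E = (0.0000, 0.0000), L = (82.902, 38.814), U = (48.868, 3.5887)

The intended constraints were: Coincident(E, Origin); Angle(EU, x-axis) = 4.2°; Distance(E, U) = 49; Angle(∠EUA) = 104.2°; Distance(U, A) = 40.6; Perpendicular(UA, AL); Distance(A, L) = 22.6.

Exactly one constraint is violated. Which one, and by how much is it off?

Distance(A, L) = 22.6 — off by 4.80.

E = (0.00, 0.00) ✓; EU at 4.200° ✓; |EU| = 49.00 ✓; ∠EUA = 104.2° ✓; |UA| = 40.60 ✓; ∠(UA, AL) = 90.00° ✓; |AL| = 27.40 ✗.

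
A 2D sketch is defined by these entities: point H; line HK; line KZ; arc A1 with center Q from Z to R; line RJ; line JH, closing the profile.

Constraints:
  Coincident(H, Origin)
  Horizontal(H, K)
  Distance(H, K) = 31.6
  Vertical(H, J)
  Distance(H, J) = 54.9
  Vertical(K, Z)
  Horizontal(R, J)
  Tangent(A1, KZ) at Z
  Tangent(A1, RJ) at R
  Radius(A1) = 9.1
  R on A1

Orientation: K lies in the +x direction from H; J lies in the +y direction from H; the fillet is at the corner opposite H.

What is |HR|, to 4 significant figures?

59.33

H is at the origin; HK is horizontal with |HK| = 31.6 and K on the +x side, so K = (31.60, 0.000). HJ is vertical with |HJ| = 54.9 and J on the +y side, so J = (0.000, 54.90). The virtual corner opposite H is at (31.60, 54.90). A1 meets KZ tangentially, so QZ is at right angles to KZ and since A1 is tangent to RJ there, QR ⟂ RJ, with radius 9.1, so the center Q sits 9.1 in from both sides at Q = (22.50, 45.80). That places the tangent points at Z = (31.60, 45.80) on KZ and R = (22.50, 54.90) on RJ. Then |HR| = |R − H| = 59.33.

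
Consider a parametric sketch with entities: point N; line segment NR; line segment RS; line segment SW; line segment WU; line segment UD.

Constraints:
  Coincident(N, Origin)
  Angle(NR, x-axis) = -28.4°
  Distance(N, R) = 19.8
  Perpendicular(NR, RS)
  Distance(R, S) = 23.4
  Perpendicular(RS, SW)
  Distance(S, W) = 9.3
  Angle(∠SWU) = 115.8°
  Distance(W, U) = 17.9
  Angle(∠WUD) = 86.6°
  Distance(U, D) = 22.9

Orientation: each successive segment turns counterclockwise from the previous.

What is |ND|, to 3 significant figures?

23.9

N is at the origin; NR runs at -28.4° with length 19.8, so R = (17.4, -9.42). NR ⟂ RS, so RS runs at 61.6°; with |RS| = 23.4, S = (28.5, 11.2). The perpendicularity gives SW at right angles to RS, so SW runs at 152°; with |SW| = 9.3, W = (20.4, 15.6). ∠SWU = 115.8° gives WU at -144° from the x-axis; with |WU| = 17.9, U = (5.85, 5.12). ∠WUD = 86.6° gives UD at -50.8° from the x-axis; with |UD| = 22.9, D = (20.3, -12.6). Then |ND| = |D − N| = 23.9.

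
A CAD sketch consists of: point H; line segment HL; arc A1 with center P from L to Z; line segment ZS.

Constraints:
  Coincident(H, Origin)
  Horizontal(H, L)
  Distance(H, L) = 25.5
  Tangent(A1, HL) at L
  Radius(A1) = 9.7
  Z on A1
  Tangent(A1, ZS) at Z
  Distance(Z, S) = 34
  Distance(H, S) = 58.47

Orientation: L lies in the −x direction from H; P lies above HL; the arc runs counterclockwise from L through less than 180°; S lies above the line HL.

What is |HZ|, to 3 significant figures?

24.5

H is at the origin; H and L share the same y with |HL| = 25.5 and L on the −x side, so L = (-25.5, 0.00). Tangency of A1 to HL means the radius PL is perpendicular to HL, so P = L + (0, 9.7) = (-25.5, 9.70). Since PZ ⟂ ZS (tangency), |PS| = √(9.7² + 34.0²) = 35.4 regardless of where Z sits on A1. So S lies on both circle(H, 58.47) and circle(P, 35.4); the above-HL intersection is S = (-41.4, 41.3). Z is the foot of the tangent from S: Z = (-18.4, 16.3).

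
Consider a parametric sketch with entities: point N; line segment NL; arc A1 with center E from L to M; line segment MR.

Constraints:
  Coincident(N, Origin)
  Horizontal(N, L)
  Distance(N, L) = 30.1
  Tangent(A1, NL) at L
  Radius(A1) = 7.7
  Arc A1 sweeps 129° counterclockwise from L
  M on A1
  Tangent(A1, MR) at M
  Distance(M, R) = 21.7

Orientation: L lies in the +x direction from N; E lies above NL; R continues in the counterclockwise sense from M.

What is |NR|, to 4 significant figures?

36.99

On A1, L sits at bearing -90° from E; a 129° counterclockwise sweep puts M at bearing 39°, so M = E + 7.7·(cos 39°, sin 39°) = (36.08, 12.55). The tangent condition forces EM to be normal to MR, so MR runs along (−sin 39°, cos 39°); with |MR| = 21.7, R = (22.43, 29.41). Then |NR| = |R − N| = 36.99.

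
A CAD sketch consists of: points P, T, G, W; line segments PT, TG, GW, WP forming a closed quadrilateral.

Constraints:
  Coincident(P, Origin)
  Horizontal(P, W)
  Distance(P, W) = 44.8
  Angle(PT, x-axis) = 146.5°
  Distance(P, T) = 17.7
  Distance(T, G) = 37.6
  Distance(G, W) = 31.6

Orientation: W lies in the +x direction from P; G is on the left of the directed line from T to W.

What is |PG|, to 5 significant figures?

29.761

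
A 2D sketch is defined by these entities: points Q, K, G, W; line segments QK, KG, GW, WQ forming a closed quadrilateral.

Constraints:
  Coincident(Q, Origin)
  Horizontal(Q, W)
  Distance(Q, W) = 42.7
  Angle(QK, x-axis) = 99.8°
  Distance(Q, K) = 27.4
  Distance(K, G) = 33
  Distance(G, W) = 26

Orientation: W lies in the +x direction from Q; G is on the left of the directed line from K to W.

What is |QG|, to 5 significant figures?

35.084

Checks: |KG| = 33.00 ✓; |GW| = 26.00 ✓.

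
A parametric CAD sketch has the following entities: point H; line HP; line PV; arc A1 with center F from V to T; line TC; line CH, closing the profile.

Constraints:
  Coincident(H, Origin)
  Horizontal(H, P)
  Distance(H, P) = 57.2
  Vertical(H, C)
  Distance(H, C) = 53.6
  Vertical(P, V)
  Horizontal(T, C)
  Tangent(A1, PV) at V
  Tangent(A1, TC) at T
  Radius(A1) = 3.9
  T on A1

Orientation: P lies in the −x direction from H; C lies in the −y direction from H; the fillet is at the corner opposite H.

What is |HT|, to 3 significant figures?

75.6

H is at the origin; H and P share the same y with |HP| = 57.2 and P on the −x side, so P = (-57.2, 0.00). HC is vertical with |HC| = 53.6 and C on the −y side, so C = (0.00, -53.6). The virtual corner opposite H is at (-57.2, -53.6). Since A1 is tangent to PV there, FV ⟂ PV and A1 meets TC tangentially, so FT is at right angles to TC, with radius 3.9, so the center F sits 3.9 in from both sides at F = (-53.3, -49.7). That places the tangent points at V = (-57.2, -49.7) on PV and T = (-53.3, -53.6) on TC. Then |HT| = |T − H| = 75.6.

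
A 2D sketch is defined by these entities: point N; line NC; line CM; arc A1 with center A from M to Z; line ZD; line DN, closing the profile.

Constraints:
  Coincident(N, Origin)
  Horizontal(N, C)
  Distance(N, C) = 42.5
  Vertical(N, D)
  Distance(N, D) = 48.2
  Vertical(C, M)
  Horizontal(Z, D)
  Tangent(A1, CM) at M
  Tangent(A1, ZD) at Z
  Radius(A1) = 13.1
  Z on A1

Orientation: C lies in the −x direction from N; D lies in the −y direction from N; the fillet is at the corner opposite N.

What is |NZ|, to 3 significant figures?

56.5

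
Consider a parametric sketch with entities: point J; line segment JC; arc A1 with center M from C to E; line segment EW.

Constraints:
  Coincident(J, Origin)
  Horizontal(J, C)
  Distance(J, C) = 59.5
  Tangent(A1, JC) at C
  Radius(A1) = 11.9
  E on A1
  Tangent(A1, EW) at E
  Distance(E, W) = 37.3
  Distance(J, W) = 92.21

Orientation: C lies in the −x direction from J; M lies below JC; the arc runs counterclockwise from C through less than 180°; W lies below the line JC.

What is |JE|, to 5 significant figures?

71.557

J is at the origin; J and C share the same y with |JC| = 59.5 and C on the −x side, so C = (-59.500, 0.0000). Since A1 is tangent to JC there, MC ⟂ JC, so M = C + (0, -11.9) = (-59.500, -11.900). Since ME ⟂ EW (tangency), |MW| = √(11.9² + 37.3²) = 39.152 regardless of where E sits on A1. So W lies on both circle(J, 92.21) and circle(M, 39.152); the below-JC intersection is W = (-80.524, -44.929). E is the foot of the tangent from W: E = (-71.006, -8.8635).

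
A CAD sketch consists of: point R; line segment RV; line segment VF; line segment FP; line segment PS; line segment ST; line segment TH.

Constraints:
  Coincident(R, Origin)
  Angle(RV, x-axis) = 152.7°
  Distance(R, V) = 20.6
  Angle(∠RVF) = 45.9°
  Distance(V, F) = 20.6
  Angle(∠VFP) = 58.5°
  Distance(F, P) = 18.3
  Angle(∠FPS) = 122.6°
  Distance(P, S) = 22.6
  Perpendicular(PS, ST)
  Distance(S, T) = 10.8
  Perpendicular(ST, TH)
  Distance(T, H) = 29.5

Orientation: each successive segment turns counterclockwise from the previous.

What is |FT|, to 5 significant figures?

32.786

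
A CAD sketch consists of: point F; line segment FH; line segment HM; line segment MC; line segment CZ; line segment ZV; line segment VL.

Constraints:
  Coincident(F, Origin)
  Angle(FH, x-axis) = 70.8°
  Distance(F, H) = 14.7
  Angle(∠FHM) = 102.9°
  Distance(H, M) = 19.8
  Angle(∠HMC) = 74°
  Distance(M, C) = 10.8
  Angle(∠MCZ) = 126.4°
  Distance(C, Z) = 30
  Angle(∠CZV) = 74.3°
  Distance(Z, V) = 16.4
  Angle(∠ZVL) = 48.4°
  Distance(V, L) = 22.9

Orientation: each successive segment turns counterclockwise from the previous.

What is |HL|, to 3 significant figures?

19.1

F is at the origin; FH runs at 70.8° with length 14.7, so H = (4.83, 13.9). ∠FHM = 102.9° gives HM at 148° from the x-axis; with |HM| = 19.8, M = (-11.9, 24.4). ∠HMC = 74.0° gives MC at -106° from the x-axis; with |MC| = 10.8, C = (-14.9, 14.0). ∠MCZ = 126.4° gives CZ at -52.5° from the x-axis; with |CZ| = 30.0, Z = (3.33, -9.77). ∠CZV = 74.3° gives ZV at 53.2° from the x-axis; with |ZV| = 16.4, V = (13.2, 3.36). ∠ZVL = 48.4° gives VL at -175° from the x-axis; with |VL| = 22.9, L = (-9.67, 1.44). Then |HL| = |L − H| = 19.1.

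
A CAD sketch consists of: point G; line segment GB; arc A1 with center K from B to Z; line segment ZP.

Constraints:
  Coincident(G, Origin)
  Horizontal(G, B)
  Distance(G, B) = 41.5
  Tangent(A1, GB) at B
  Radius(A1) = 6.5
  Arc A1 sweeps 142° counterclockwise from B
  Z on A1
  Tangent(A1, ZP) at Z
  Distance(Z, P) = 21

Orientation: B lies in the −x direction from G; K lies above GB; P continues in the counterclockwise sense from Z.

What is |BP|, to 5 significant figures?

27.571

G is at the origin; G and B share the same y with |GB| = 41.5 and B on the −x side, so B = (-41.500, 0.0000). Since A1 is tangent to GB there, KB ⟂ GB, so K = B + (0, 6.5) = (-41.500, 6.5000). On A1, B sits at bearing -90° from K; a 142° counterclockwise sweep puts Z at bearing 52°, so Z = K + 6.5·(cos 52°, sin 52°) = (-37.498, 11.622). A1 meets ZP tangentially, so KZ is at right angles to ZP, so ZP runs along (−sin 52°, cos 52°); with |ZP| = 21.0, P = (-54.046, 24.551). Then |BP| = |P − B| = 27.571.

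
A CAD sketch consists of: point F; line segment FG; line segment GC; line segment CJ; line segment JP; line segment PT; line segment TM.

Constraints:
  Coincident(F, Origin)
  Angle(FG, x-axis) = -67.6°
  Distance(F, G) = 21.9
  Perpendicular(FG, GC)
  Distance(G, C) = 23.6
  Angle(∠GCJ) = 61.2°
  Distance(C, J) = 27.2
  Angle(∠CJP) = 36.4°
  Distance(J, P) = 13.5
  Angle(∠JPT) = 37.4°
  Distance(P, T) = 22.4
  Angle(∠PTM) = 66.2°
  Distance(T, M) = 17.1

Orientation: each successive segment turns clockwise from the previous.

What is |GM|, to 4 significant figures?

33.60

F is at the origin; FG runs at -67.6° with length 21.9, so G = (8.345, -20.25). FG ⟂ GC, so GC runs at -157.6°; with |GC| = 23.6, C = (-13.47, -29.24). ∠GCJ = 61.2° gives CJ at 83.60° from the x-axis; with |CJ| = 27.2, J = (-10.44, -2.210). ∠CJP = 36.4° gives JP at -60.00° from the x-axis; with |JP| = 13.5, P = (-3.692, -13.90). ∠JPT = 37.4° gives PT at 157.4° from the x-axis; with |PT| = 22.4, T = (-24.37, -5.293). ∠PTM = 66.2° gives TM at 43.60° from the x-axis; with |TM| = 17.1, M = (-11.99, 6.499). Then |GM| = |M − G| = 33.60.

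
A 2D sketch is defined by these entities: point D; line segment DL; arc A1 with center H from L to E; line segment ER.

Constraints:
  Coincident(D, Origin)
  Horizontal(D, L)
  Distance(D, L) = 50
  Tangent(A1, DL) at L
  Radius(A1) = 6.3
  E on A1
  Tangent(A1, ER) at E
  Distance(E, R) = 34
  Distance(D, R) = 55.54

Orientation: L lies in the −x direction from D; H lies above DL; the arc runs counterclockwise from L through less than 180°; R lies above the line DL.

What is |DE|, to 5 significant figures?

44.095

D is at the origin; D and L share the same y with |DL| = 50.0 and L on the −x side, so L = (-50.000, 0.0000). The tangent condition forces HL to be normal to DL, so H = L + (0, 6.3) = (-50.000, 6.3000). Since HE ⟂ ER (tangency), |HR| = √(6.3² + 34.0²) = 34.579 regardless of where E sits on A1. So R lies on both circle(D, 55.54) and circle(H, 34.579); the above-DL intersection is R = (-39.348, 39.197). E is the foot of the tangent from R: E = (-43.753, 5.4838).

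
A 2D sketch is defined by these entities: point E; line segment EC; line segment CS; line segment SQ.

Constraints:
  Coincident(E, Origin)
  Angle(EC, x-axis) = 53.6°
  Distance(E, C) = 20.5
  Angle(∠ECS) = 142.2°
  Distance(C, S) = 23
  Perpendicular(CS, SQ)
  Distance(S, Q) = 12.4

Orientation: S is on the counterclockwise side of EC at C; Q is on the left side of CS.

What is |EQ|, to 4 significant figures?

39.20

∠ECS = 142.2°, so CS runs at 53.6° + (180° − 142.2°) = 91.40° from the x-axis; with |CS| = 23.0, S = C + 23.0·(cos 91.40°, sin 91.40°) = (11.60, 39.49). The perpendicularity gives SQ at right angles to CS; with |SQ| = 12.4 on the left of CS, Q = S + 12.4·(-0.9997, -0.02443) = (-0.7932, 39.19). Then |EQ| = |Q − E| = 39.20.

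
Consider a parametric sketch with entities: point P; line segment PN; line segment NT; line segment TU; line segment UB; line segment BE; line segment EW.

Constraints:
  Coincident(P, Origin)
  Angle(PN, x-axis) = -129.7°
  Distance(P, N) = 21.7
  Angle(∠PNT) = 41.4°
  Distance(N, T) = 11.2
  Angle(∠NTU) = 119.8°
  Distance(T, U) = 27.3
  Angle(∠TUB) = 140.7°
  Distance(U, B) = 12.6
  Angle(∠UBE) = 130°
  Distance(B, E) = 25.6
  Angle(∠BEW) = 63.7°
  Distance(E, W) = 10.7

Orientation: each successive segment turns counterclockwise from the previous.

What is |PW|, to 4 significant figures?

29.16

P is at the origin; PN runs at -129.7° with length 21.7, so N = (-13.86, -16.70). ∠PNT = 41.4° gives NT at 8.900° from the x-axis; with |NT| = 11.2, T = (-2.796, -14.96). ∠NTU = 119.8° gives TU at 69.10° from the x-axis; with |TU| = 27.3, U = (6.943, 10.54). ∠TUB = 140.7° gives UB at 108.4° from the x-axis; with |UB| = 12.6, B = (2.966, 22.50). ∠UBE = 130.0° gives BE at 158.4° from the x-axis; with |BE| = 25.6, E = (-20.84, 31.92). ∠BEW = 63.7° gives EW at -85.30° from the x-axis; with |EW| = 10.7, W = (-19.96, 21.26). Then |PW| = |W − P| = 29.16.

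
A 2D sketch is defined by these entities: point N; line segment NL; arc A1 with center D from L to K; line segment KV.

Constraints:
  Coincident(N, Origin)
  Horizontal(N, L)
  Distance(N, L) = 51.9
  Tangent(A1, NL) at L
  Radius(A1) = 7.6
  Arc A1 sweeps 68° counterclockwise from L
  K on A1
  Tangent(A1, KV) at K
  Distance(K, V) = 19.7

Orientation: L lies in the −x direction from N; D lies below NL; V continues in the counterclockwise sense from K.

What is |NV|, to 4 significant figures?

70.21

On A1, L sits at bearing 90° from D; a 68° counterclockwise sweep puts K at bearing 158°, so K = D + 7.6·(cos 158°, sin 158°) = (-58.95, -4.753). The tangent condition forces DK to be normal to KV, so KV runs along (−sin 158°, cos 158°); with |KV| = 19.7, V = (-66.33, -23.02). Then |NV| = |V − N| = 70.21.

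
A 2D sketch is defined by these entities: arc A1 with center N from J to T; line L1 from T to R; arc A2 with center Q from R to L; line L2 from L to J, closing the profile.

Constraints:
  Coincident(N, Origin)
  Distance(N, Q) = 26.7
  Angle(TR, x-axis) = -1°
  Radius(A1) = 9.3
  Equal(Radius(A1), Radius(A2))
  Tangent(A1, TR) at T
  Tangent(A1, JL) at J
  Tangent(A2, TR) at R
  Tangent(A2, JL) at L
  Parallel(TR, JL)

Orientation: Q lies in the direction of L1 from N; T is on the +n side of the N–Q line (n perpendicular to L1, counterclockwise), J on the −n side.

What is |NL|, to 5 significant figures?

28.273

The slot axis is L1's direction at -1.0°, so u = (cos -1.0°, sin -1.0°) = (0.99985, -0.017452) and n = (−sin -1.0°, cos -1.0°) = (0.017452, 0.99985). N is at the origin and Q lies 26.7 along u from N, so Q = 26.7·u = (26.696, -0.46598). Tangency of A1 to both parallel lines with radius 9.3 puts T and J at N ± 9.3·n: T = (0.16231, 9.2986), J = (-0.16231, -9.2986). Equal radii place R and L the same way about Q: R = Q + 9.3·n = (26.858, 8.8326), L = Q − 9.3·n = (26.534, -9.7646). Then |NL| = |L − N| = 28.273.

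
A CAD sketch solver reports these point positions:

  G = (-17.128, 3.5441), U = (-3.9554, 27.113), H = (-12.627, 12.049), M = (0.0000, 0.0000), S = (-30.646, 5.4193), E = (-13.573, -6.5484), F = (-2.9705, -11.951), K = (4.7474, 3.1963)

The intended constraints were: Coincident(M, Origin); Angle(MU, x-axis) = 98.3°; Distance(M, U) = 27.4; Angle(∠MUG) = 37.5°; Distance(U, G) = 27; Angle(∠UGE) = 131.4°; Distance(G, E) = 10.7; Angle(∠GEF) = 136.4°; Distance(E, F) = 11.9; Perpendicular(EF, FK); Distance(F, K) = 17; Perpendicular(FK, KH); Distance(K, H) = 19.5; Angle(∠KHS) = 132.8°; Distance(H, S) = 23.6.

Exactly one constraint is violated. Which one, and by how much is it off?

Distance(H, S) = 23.6 — off by 4.40.

M = (0.00, 0.00) ✓; MU at 98.30° ✓; |MU| = 27.40 ✓; ∠MUG = 37.50° ✓; |UG| = 27.00 ✓; ∠UGE = 131.4° ✓; |GE| = 10.70 ✓; ∠GEF = 136.4° ✓; |EF| = 11.90 ✓; ∠(EF, FK) = 90.00° ✓; |FK| = 17.00 ✓; ∠(FK, KH) = 90.00° ✓; |KH| = 19.50 ✓; ∠KHS = 132.8° ✓; |HS| = 19.20 ✗.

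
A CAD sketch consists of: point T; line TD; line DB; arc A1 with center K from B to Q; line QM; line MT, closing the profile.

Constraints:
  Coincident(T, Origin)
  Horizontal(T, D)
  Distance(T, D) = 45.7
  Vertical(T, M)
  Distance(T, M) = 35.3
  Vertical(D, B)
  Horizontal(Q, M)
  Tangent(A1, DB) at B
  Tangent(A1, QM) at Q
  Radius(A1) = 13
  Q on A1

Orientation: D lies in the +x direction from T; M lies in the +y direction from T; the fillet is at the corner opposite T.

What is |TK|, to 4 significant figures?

39.58

T and M share the same x with |TM| = 35.3 and M on the +y side, so M = (0.000, 35.30). The virtual corner opposite T is at (45.70, 35.30). A1 meets DB tangentially, so KB is at right angles to DB and tangency of A1 to QM means the radius KQ is perpendicular to QM, with radius 13.0, so the center K sits 13.0 in from both sides at K = (32.70, 22.30). Then |TK| = |K − T| = 39.58.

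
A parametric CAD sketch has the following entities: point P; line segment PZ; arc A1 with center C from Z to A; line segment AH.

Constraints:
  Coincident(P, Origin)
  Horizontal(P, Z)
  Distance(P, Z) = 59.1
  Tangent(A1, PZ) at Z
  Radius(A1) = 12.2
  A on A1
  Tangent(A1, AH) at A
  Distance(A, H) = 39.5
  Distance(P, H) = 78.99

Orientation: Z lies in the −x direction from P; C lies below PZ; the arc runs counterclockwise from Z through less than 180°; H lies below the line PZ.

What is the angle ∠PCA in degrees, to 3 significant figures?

173°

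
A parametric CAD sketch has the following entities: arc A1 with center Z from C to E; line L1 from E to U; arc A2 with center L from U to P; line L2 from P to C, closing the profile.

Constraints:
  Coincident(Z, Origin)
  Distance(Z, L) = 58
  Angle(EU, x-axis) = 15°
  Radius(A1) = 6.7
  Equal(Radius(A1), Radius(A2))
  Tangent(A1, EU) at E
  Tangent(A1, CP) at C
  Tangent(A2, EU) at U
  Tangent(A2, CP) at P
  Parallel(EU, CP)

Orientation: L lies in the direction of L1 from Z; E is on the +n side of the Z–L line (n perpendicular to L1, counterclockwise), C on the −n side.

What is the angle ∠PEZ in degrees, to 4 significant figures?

76.99°

The slot axis is L1's direction at 15.0°, so u = (cos 15.0°, sin 15.0°) = (0.9659, 0.2588) and n = (−sin 15.0°, cos 15.0°) = (-0.2588, 0.9659). Z is at the origin and L lies 58.0 along u from Z, so L = 58.0·u = (56.02, 15.01). Tangency of A1 to both parallel lines with radius 6.7 puts E and C at Z ± 6.7·n: E = (-1.734, 6.472), C = (1.734, -6.472). Equal radii place U and P the same way about L: U = L + 6.7·n = (54.29, 21.48), P = L − 6.7·n = (57.76, 8.540). Then cos ∠PEZ = EP·EZ / (|EP||EZ|), giving 76.99°.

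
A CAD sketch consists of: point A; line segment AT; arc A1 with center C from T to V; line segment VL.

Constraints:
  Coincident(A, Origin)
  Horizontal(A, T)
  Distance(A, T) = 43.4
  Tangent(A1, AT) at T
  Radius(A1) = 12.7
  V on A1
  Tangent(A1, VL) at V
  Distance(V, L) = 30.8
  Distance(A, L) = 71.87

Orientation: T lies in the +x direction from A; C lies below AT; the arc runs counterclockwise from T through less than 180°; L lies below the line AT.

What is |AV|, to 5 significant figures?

41.321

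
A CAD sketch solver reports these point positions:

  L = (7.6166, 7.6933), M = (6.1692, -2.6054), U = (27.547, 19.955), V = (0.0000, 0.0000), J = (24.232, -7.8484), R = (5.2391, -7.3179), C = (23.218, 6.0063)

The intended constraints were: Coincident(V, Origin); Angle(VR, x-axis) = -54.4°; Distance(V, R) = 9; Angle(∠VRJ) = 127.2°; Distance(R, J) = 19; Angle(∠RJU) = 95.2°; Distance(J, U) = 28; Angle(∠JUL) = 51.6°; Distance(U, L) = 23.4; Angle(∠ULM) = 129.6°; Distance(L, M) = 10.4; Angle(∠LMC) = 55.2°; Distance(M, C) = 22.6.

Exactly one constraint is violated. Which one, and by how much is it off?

Distance(M, C) = 22.6 — off by 3.50.

V = (0.00, 0.00) ✓; VR at -54.40° ✓; |VR| = 9.000 ✓; ∠VRJ = 127.2° ✓; |RJ| = 19.00 ✓; ∠RJU = 95.20° ✓; |JU| = 28.00 ✓; ∠JUL = 51.60° ✓; |UL| = 23.40 ✓; ∠ULM = 129.6° ✓; |LM| = 10.40 ✓; ∠LMC = 55.20° ✓; |MC| = 19.10 ✗.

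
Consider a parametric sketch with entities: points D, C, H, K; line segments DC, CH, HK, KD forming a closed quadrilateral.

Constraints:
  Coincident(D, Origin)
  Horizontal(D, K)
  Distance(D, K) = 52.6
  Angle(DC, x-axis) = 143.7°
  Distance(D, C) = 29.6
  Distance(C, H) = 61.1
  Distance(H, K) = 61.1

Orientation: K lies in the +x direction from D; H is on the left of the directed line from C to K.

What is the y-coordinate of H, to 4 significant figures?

54.43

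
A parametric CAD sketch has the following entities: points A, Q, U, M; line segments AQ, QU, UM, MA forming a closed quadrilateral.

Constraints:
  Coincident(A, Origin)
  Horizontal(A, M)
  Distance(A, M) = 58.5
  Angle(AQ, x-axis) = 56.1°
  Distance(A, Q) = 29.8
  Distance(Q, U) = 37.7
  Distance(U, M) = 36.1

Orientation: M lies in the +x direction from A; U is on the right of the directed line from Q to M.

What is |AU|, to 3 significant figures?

27.3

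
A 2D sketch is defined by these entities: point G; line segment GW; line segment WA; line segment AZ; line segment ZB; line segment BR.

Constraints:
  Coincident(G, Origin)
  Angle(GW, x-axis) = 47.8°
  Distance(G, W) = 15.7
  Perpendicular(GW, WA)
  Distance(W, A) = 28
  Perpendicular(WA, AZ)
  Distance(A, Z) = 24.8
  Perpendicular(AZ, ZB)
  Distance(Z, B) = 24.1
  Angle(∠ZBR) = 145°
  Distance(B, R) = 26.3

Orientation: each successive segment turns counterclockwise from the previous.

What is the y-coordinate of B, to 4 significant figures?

-4.122

The perpendicularity gives AZ at right angles to WA, so AZ runs at -132.2°; with |AZ| = 24.8, Z = (-26.86, 12.07). AZ ⟂ ZB, so ZB runs at -42.20°; with |ZB| = 24.1, B = (-9.002, -4.122). So B.y = -4.122.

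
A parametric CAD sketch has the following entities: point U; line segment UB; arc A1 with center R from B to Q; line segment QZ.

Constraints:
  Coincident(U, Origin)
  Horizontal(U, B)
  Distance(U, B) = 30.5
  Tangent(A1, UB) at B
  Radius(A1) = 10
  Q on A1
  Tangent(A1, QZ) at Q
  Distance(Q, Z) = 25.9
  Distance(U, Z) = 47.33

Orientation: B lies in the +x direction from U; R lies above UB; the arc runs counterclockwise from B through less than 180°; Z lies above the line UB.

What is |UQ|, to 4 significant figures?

42.04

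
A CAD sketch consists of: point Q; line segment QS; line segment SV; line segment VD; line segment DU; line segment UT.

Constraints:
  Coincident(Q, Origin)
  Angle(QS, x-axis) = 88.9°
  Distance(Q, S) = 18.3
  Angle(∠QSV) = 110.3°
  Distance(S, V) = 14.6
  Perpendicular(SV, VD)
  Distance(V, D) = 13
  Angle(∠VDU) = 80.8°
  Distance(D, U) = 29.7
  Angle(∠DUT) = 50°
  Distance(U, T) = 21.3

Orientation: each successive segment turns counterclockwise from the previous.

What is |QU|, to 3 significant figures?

12.2

Q is at the origin; QS runs at 88.9° with length 18.3, so S = (0.351, 18.3). ∠QSV = 110.3° gives SV at 159° from the x-axis; with |SV| = 14.6, V = (-13.2, 23.6). SV ⟂ VD, so VD runs at -111°; with |VD| = 13.0, D = (-18.0, 11.5). ∠VDU = 80.8° gives DU at -12.2° from the x-axis; with |DU| = 29.7, U = (11.0, 5.24). Then |QU| = |U − Q| = 12.2.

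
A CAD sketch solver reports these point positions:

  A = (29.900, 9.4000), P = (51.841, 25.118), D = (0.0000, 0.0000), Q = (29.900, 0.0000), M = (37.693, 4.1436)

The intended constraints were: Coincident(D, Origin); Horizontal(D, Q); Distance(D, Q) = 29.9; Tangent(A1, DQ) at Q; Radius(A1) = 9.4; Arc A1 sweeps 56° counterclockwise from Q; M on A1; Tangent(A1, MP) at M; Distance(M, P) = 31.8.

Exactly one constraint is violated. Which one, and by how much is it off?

Distance(M, P) = 31.8 — off by 6.50.

D = (0.00, 0.00) ✓; D.y = 0.00, Q.y = 0.00 ✓; |DQ| = 29.90 ✓; ∠(AQ, QD) = 90.00° ✓; |AQ| = 9.400 ✓; bearing(A→M) − bearing(A→Q) = 56.00° ✓; |AM| = 9.400 ✓; ∠(AM, MP) = 90.00° ✓; |MP| = 25.30 ✗.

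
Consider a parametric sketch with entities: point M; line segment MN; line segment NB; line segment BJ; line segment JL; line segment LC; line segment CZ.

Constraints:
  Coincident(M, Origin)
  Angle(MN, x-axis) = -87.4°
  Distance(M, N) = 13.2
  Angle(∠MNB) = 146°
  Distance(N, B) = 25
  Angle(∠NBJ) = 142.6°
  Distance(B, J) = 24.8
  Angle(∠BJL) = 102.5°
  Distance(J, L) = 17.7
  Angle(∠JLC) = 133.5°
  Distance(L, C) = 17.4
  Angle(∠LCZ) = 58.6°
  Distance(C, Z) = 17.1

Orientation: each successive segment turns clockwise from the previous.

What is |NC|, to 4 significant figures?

42.14

M is at the origin; MN runs at -87.4° with length 13.2, so N = (0.5988, -13.19). ∠MNB = 146.0° gives NB at -121.4° from the x-axis; with |NB| = 25.0, B = (-12.43, -34.53). ∠NBJ = 142.6° gives BJ at -158.8° from the x-axis; with |BJ| = 24.8, J = (-35.55, -43.49). ∠BJL = 102.5° gives JL at 123.7° from the x-axis; with |JL| = 17.7, L = (-45.37, -28.77). ∠JLC = 133.5° gives LC at 77.20° from the x-axis; with |LC| = 17.4, C = (-41.51, -11.80). Then |NC| = |C − N| = 42.14.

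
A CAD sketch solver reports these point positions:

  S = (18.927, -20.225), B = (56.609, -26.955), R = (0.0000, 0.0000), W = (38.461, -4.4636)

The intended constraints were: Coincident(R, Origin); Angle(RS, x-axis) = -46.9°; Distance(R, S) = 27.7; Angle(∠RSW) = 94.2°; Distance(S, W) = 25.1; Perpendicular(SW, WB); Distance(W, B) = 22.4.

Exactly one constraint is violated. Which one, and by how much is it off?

Distance(W, B) = 22.4 — off by 6.50.

R = (0.00, 0.00) ✓; RS at -46.90° ✓; |RS| = 27.70 ✓; ∠RSW = 94.20° ✓; |SW| = 25.10 ✓; ∠(SW, WB) = 90.00° ✓; |WB| = 28.90 ✗.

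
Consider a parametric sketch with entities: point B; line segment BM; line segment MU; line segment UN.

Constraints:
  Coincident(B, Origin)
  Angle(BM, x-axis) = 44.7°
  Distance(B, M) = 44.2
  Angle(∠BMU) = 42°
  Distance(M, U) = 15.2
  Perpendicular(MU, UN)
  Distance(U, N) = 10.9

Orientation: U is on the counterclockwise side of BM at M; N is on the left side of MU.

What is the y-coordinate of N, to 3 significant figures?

19.5

B is at the origin; BM runs at 44.7° with length 44.2, so M = 44.2·(cos 44.7°, sin 44.7°) = (31.4, 31.1). ∠BMU = 42.0°, so MU runs at 44.7° + (180° − 42.0°) = 183° from the x-axis; with |MU| = 15.2, U = M + 15.2·(cos 183°, sin 183°) = (16.2, 30.4). MU is perpendicular to UN; with |UN| = 10.9 on the left of MU, N = U + 10.9·(0.0471, -0.999) = (16.7, 19.5). So N.y = 19.5.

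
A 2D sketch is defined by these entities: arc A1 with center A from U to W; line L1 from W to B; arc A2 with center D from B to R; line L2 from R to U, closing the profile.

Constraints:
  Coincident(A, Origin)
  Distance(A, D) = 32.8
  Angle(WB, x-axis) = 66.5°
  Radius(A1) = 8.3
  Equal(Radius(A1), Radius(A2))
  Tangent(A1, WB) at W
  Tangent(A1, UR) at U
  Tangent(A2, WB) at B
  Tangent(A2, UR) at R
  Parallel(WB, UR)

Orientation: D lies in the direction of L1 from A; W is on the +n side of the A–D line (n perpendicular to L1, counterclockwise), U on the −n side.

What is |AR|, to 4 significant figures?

33.83

The slot axis is L1's direction at 66.5°, so u = (cos 66.5°, sin 66.5°) = (0.3987, 0.9171) and n = (−sin 66.5°, cos 66.5°) = (-0.9171, 0.3987). A is at the origin and D lies 32.8 along u from A, so D = 32.8·u = (13.08, 30.08). Tangency of A1 to both parallel lines with radius 8.3 puts W and U at A ± 8.3·n: W = (-7.612, 3.310), U = (7.612, -3.310). Equal radii place B and R the same way about D: B = D + 8.3·n = (5.467, 33.39), R = D − 8.3·n = (20.69, 26.77). Then |AR| = |R − A| = 33.83.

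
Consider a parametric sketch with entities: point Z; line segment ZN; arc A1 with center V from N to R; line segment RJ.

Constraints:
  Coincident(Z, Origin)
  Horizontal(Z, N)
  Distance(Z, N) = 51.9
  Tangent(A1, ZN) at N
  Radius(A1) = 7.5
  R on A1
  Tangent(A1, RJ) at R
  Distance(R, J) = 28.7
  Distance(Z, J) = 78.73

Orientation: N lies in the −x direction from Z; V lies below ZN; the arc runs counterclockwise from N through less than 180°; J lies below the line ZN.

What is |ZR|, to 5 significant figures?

58.307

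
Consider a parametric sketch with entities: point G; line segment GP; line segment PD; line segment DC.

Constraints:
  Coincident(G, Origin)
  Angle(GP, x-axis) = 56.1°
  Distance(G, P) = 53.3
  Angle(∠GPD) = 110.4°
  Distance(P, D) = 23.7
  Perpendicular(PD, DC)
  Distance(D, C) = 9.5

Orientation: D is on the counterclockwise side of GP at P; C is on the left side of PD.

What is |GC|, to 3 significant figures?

58.5

∠GPD = 110.4°, so PD runs at 56.1° + (180° − 110.4°) = 126° from the x-axis; with |PD| = 23.7, D = P + 23.7·(cos 126°, sin 126°) = (15.9, 63.5). PD ⟂ DC; with |DC| = 9.5 on the left of PD, C = D + 9.5·(-0.812, -0.584) = (8.18, 57.9). Then |GC| = |C − G| = 58.5.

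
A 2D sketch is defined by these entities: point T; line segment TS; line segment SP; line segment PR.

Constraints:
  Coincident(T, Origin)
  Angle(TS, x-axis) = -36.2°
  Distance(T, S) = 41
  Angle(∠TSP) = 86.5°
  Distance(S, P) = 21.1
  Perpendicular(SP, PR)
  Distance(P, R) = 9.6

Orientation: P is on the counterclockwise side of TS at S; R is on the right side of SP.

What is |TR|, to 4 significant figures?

53.84

T is at the origin; TS runs at -36.2° with length 41.0, so S = 41.0·(cos -36.2°, sin -36.2°) = (33.09, -24.21). ∠TSP = 86.5°, so SP runs at -36.2° + (180° − 86.5°) = 57.30° from the x-axis; with |SP| = 21.1, P = S + 21.1·(cos 57.30°, sin 57.30°) = (44.48, -6.459). SP is perpendicular to PR; with |PR| = 9.6 on the right of SP, R = P + 9.6·(0.8415, -0.5402) = (52.56, -11.65). Then |TR| = |R − T| = 53.84.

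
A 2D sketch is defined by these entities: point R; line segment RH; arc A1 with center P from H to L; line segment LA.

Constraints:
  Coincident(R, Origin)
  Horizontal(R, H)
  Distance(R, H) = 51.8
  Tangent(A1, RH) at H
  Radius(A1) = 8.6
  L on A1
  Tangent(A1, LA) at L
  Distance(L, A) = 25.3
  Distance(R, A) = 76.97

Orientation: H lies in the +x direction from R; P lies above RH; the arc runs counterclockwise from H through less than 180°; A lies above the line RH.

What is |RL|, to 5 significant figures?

59.165

Checks: ∠(PH, HR) = 90.00° ✓; |PH| = 8.600 ✓; |PL| = 8.600 ✓; ∠(PL, LA) = 90.00° ✓; |LA| = 25.30 ✓; |RA| = 76.97 ✓.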